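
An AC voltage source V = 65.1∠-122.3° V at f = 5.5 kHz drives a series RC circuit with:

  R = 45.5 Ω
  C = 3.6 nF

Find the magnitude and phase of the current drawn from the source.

Step 1 — Angular frequency: ω = 2π·f = 2π·5500 = 3.456e+04 rad/s.
Step 2 — Component impedances:
  R: Z = R = 45.5 Ω
  C: Z = 1/(jωC) = -j/(ω·C) = 0 - j8038 Ω
Step 3 — Series combination: Z_total = R + C = 45.5 - j8038 Ω = 8038∠-89.7° Ω.
Step 4 — Source phasor: V = 65.1∠-122.3° V = -34.79 - j55.03 V.
Step 5 — Ohm's law: I = V / Z_total = (-34.79 - j55.03) / (45.5 - j8038) = 0.006821 - j0.004366 A.
Step 6 — Convert to polar: |I| = 0.008099 A, ∠I = -32.6°.

I = 0.008099∠-32.6° A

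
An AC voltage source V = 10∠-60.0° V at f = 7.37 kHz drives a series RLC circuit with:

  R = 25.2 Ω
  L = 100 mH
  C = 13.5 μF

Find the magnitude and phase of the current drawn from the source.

Step 1 — Angular frequency: ω = 2π·f = 2π·7370 = 4.631e+04 rad/s.
Step 2 — Component impedances:
  R: Z = R = 25.2 Ω
  L: Z = jωL = j·4.631e+04·0.1 = 0 + j4631 Ω
  C: Z = 1/(jωC) = -j/(ω·C) = 0 - j1.6 Ω
Step 3 — Series combination: Z_total = R + L + C = 25.2 + j4629 Ω = 4629∠89.7° Ω.
Step 4 — Source phasor: V = 10∠-60.0° V = 5 - j8.66 V.
Step 5 — Ohm's law: I = V / Z_total = (5 - j8.66) / (25.2 + j4629) = -0.001865 - j0.00109 A.
Step 6 — Convert to polar: |I| = 0.00216 A, ∠I = -149.7°.

I = 0.00216∠-149.7° A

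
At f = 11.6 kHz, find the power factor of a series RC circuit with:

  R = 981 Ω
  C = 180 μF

Step 1 — Angular frequency: ω = 2π·f = 2π·1.16e+04 = 7.288e+04 rad/s.
Step 2 — Component impedances:
  R: Z = R = 981 Ω
  C: Z = 1/(jωC) = -j/(ω·C) = 0 - j0.07622 Ω
Step 3 — Series combination: Z_total = R + C = 981 - j0.07622 Ω = 981∠-0.0° Ω.
Step 4 — Power factor: PF = cos(φ) = Re(Z)/|Z| = 981/981 = 1.
Step 5 — Type: Im(Z) = -0.07622 ⇒ leading (phase φ = -0.0°).

PF = 1 (leading, φ = -0.0°)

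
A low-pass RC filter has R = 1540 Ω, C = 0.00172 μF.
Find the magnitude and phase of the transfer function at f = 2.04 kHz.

Step 1 — Angular frequency: ω = 2π·2040 = 1.282e+04 rad/s.
Step 2 — Transfer function: H(jω) = 1/(1 + jωRC).
Step 3 — Denominator: 1 + jωRC = 1 + j·1.282e+04·1540·1.72e-09 = 1 + j0.03395.
Step 4 — H = 0.9988 - j0.03391.
Step 5 — Magnitude: |H| = 0.9994 (-0.0 dB); phase: φ = -1.9°.

|H| = 0.9994 (-0.0 dB), φ = -1.9°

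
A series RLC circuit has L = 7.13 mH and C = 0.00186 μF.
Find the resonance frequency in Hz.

Step 1 — Resonance condition Im(Z)=0 gives ω₀ = 1/√(LC).
Step 2 — ω₀ = 1/√(0.00713·1.86e-09) = 2.746e+05 rad/s.
Step 3 — f₀ = ω₀/(2π) = 4.37e+04 Hz.

f₀ = 4.37e+04 Hz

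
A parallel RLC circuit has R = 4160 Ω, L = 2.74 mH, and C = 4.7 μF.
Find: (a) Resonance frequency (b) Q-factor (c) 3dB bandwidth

Step 1 — Resonance: ω₀ = 1/√(LC) = 1/√(0.00274·4.7e-06) = 8812 rad/s.
Step 2 — f₀ = ω₀/(2π) = 1402 Hz.
Step 3 — Parallel Q: Q = R/(ω₀L) = 4160/(8812·0.00274) = 172.3.
Step 4 — Bandwidth: Δω = ω₀/Q = 51.15 rad/s; BW = Δω/(2π) = 8.14 Hz.

(a) f₀ = 1402 Hz  (b) Q = 172.3  (c) BW = 8.14 Hz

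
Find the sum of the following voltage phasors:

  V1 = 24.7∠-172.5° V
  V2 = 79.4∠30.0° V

Step 1 — Convert each phasor to rectangular form:
  V1 = 24.7·(cos(-172.5°) + j·sin(-172.5°)) = -24.49 - j3.224 V
  V2 = 79.4·(cos(30.0°) + j·sin(30.0°)) = 68.76 + j39.7 V
Step 2 — Sum components: V_total = 44.27 + j36.48 V.
Step 3 — Convert to polar: |V_total| = 57.36 V, ∠V_total = 39.5°.

V_total = 57.36∠39.5° V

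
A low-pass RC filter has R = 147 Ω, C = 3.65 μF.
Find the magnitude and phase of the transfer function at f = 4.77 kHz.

Step 1 — Angular frequency: ω = 2π·4770 = 2.997e+04 rad/s.
Step 2 — Transfer function: H(jω) = 1/(1 + jωRC).
Step 3 — Denominator: 1 + jωRC = 1 + j·2.997e+04·147·3.65e-06 = 1 + j16.08.
Step 4 — H = 0.003852 - j0.06195.
Step 5 — Magnitude: |H| = 0.06207 (-24.1 dB); phase: φ = -86.4°.

|H| = 0.06207 (-24.1 dB), φ = -86.4°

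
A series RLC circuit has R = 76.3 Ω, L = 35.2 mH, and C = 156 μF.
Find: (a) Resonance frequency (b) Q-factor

Step 1 — Resonance condition Im(Z)=0 gives ω₀ = 1/√(LC).
Step 2 — ω₀ = 1/√(0.0352·0.000156) = 426.7 rad/s.
Step 3 — f₀ = ω₀/(2π) = 67.92 Hz.
Step 4 — Series Q: Q = ω₀L/R = 426.7·0.0352/76.3 = 0.1969.

(a) f₀ = 67.92 Hz  (b) Q = 0.1969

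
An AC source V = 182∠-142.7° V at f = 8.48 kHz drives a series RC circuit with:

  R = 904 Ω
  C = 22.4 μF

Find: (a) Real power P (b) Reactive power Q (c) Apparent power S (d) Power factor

Step 1 — Angular frequency: ω = 2π·f = 2π·8480 = 5.328e+04 rad/s.
Step 2 — Component impedances:
  R: Z = R = 904 Ω
  C: Z = 1/(jωC) = -j/(ω·C) = 0 - j0.8379 Ω
Step 3 — Series combination: Z_total = R + C = 904 - j0.8379 Ω = 904∠-0.1° Ω.
Step 4 — Source phasor: V = 182∠-142.7° V = -144.8 - j110.3 V.
Step 5 — Current: I = V / Z = -0.16 - j0.1222 A = 0.2013∠-142.6° A.
Step 6 — Complex power: S = V·I* = 36.64 - j0.03396 VA.
Step 7 — Real power: P = Re(S) = 36.64 W.
Step 8 — Reactive power: Q = Im(S) = -0.03396 VAR.
Step 9 — Apparent power: |S| = 36.64 VA.
Step 10 — Power factor: PF = P/|S| = 1 (leading).

(a) P = 36.64 W  (b) Q = -0.03396 VAR  (c) S = 36.64 VA  (d) PF = 1 (leading)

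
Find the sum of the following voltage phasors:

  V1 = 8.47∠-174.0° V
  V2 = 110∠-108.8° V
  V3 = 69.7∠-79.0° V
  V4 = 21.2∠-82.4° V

Step 1 — Convert each phasor to rectangular form:
  V1 = 8.47·(cos(-174.0°) + j·sin(-174.0°)) = -8.424 - j0.8854 V
  V2 = 110·(cos(-108.8°) + j·sin(-108.8°)) = -35.45 - j104.1 V
  V3 = 69.7·(cos(-79.0°) + j·sin(-79.0°)) = 13.3 - j68.42 V
  V4 = 21.2·(cos(-82.4°) + j·sin(-82.4°)) = 2.804 - j21.01 V
Step 2 — Sum components: V_total = -27.77 - j194.4 V.
Step 3 — Convert to polar: |V_total| = 196.4 V, ∠V_total = -98.1°.

V_total = 196.4∠-98.1° V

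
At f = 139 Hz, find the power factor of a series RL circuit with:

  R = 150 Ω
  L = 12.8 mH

Step 1 — Angular frequency: ω = 2π·f = 2π·139 = 873.4 rad/s.
Step 2 — Component impedances:
  R: Z = R = 150 Ω
  L: Z = jωL = j·873.4·0.0128 = 0 + j11.18 Ω
Step 3 — Series combination: Z_total = R + L = 150 + j11.18 Ω = 150.4∠4.3° Ω.
Step 4 — Power factor: PF = cos(φ) = Re(Z)/|Z| = 150/150.42 = 0.9972.
Step 5 — Type: Im(Z) = 11.18 ⇒ lagging (phase φ = 4.3°).

PF = 0.9972 (lagging, φ = 4.3°)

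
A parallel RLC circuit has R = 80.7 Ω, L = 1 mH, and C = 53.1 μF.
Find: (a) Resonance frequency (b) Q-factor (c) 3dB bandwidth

Step 1 — Resonance: ω₀ = 1/√(LC) = 1/√(0.001·5.31e-05) = 4340 rad/s.
Step 2 — f₀ = ω₀/(2π) = 690.7 Hz.
Step 3 — Parallel Q: Q = R/(ω₀L) = 80.7/(4340·0.001) = 18.6.
Step 4 — Bandwidth: Δω = ω₀/Q = 233.4 rad/s; BW = Δω/(2π) = 37.14 Hz.

(a) f₀ = 690.7 Hz  (b) Q = 18.6  (c) BW = 37.14 Hz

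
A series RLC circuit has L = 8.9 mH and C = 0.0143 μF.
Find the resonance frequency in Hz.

Step 1 — Resonance condition Im(Z)=0 gives ω₀ = 1/√(LC).
Step 2 — ω₀ = 1/√(0.0089·1.43e-08) = 8.864e+04 rad/s.
Step 3 — f₀ = ω₀/(2π) = 1.411e+04 Hz.

f₀ = 1.411e+04 Hz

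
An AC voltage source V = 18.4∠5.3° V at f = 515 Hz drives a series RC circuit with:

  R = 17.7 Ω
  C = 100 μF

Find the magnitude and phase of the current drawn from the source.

Step 1 — Angular frequency: ω = 2π·f = 2π·515 = 3236 rad/s.
Step 2 — Component impedances:
  R: Z = R = 17.7 Ω
  C: Z = 1/(jωC) = -j/(ω·C) = 0 - j3.09 Ω
Step 3 — Series combination: Z_total = R + C = 17.7 - j3.09 Ω = 17.97∠-9.9° Ω.
Step 4 — Source phasor: V = 18.4∠5.3° V = 18.32 + j1.7 V.
Step 5 — Ohm's law: I = V / Z_total = (18.32 + j1.7) / (17.7 - j3.09) = 0.9882 + j0.2686 A.
Step 6 — Convert to polar: |I| = 1.024 A, ∠I = 15.2°.

I = 1.024∠15.2° A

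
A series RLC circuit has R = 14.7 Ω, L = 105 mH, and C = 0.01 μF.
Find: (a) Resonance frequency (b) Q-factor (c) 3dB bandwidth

Step 1 — Resonance condition Im(Z)=0 gives ω₀ = 1/√(LC).
Step 2 — ω₀ = 1/√(0.105·1e-08) = 3.086e+04 rad/s.
Step 3 — f₀ = ω₀/(2π) = 4912 Hz.
Step 4 — Series Q: Q = ω₀L/R = 3.086e+04·0.105/14.7 = 220.4.
Step 5 — 3dB bandwidth: Δω = ω₀/Q = 140 rad/s; BW = Δω/(2π) = 22.28 Hz.

(a) f₀ = 4912 Hz  (b) Q = 220.4  (c) BW = 22.28 Hz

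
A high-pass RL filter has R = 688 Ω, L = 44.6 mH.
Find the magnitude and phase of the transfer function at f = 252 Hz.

Step 1 — Angular frequency: ω = 2π·252 = 1583 rad/s.
Step 2 — Transfer function: H(jω) = jωL/(R + jωL).
Step 3 — Numerator jωL = j·70.62; denominator R + jωL = 688 + j70.62.
Step 4 — H = 0.01043 + j0.1016.
Step 5 — Magnitude: |H| = 0.1021 (-19.8 dB); phase: φ = 84.1°.

|H| = 0.1021 (-19.8 dB), φ = 84.1°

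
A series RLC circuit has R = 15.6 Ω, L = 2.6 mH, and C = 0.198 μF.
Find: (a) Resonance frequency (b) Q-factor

Step 1 — Resonance condition Im(Z)=0 gives ω₀ = 1/√(LC).
Step 2 — ω₀ = 1/√(0.0026·1.98e-07) = 4.407e+04 rad/s.
Step 3 — f₀ = ω₀/(2π) = 7015 Hz.
Step 4 — Series Q: Q = ω₀L/R = 4.407e+04·0.0026/15.6 = 7.346.

(a) f₀ = 7015 Hz  (b) Q = 7.346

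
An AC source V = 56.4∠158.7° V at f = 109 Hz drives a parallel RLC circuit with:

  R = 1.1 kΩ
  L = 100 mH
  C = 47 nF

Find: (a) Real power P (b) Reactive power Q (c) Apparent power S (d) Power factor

Step 1 — Angular frequency: ω = 2π·f = 2π·109 = 684.9 rad/s.
Step 2 — Component impedances:
  R: Z = R = 1100 Ω
  L: Z = jωL = j·684.9·0.1 = 0 + j68.49 Ω
  C: Z = 1/(jωC) = -j/(ω·C) = 0 - j3.107e+04 Ω
Step 3 — Parallel combination: 1/Z_total = 1/R + 1/L + 1/C; Z_total = 4.266 + j68.37 Ω = 68.5∠86.4° Ω.
Step 4 — Source phasor: V = 56.4∠158.7° V = -52.55 + j20.49 V.
Step 5 — Current: I = V / Z = 0.2507 + j0.7842 A = 0.8233∠72.3° A.
Step 6 — Complex power: S = V·I* = 2.892 + j46.34 VA.
Step 7 — Real power: P = Re(S) = 2.892 W.
Step 8 — Reactive power: Q = Im(S) = 46.34 VAR.
Step 9 — Apparent power: |S| = 46.43 VA.
Step 10 — Power factor: PF = P/|S| = 0.06228 (lagging).

(a) P = 2.892 W  (b) Q = 46.34 VAR  (c) S = 46.43 VA  (d) PF = 0.06228 (lagging)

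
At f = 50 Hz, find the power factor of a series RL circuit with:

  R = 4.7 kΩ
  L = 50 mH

Step 1 — Angular frequency: ω = 2π·f = 2π·50 = 314.2 rad/s.
Step 2 — Component impedances:
  R: Z = R = 4700 Ω
  L: Z = jωL = j·314.2·0.05 = 0 + j15.71 Ω
Step 3 — Series combination: Z_total = R + L = 4700 + j15.71 Ω = 4700∠0.2° Ω.
Step 4 — Power factor: PF = cos(φ) = Re(Z)/|Z| = 4700/4700 = 1.
Step 5 — Type: Im(Z) = 15.71 ⇒ lagging (phase φ = 0.2°).

PF = 1 (lagging, φ = 0.2°)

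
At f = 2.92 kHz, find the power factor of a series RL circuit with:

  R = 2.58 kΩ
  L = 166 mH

Step 1 — Angular frequency: ω = 2π·f = 2π·2920 = 1.835e+04 rad/s.
Step 2 — Component impedances:
  R: Z = R = 2580 Ω
  L: Z = jωL = j·1.835e+04·0.166 = 0 + j3046 Ω
Step 3 — Series combination: Z_total = R + L = 2580 + j3046 Ω = 3991∠49.7° Ω.
Step 4 — Power factor: PF = cos(φ) = Re(Z)/|Z| = 2580/3991.5 = 0.6464.
Step 5 — Type: Im(Z) = 3046 ⇒ lagging (phase φ = 49.7°).

PF = 0.6464 (lagging, φ = 49.7°)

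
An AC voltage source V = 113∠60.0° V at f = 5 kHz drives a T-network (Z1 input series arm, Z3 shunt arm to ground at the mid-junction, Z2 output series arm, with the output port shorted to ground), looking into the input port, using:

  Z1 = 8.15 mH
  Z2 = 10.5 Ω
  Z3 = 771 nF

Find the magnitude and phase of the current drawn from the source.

Step 1 — Angular frequency: ω = 2π·f = 2π·5000 = 3.142e+04 rad/s.
Step 2 — Component impedances:
  Z1: Z = jωL = j·3.142e+04·0.00815 = 0 + j256 Ω
  Z2: Z = R = 10.5 Ω
  Z3: Z = 1/(jωC) = -j/(ω·C) = 0 - j41.29 Ω
Step 3 — With the output port shorted to ground, the output series arm Z2 runs from the junction to ground; the shunt arm Z3 also runs from the junction to ground. They appear in parallel: Z3 || Z2 = 9.862 - j2.508 Ω.
Step 4 — Series with input arm Z1: Z_in = Z1 + (Z3 || Z2) = 9.862 + j253.5 Ω = 253.7∠87.8° Ω.
Step 5 — Source phasor: V = 113∠60.0° V = 56.5 + j97.86 V.
Step 6 — Ohm's law: I = V / Z_total = (56.5 + j97.86) / (9.862 + j253.5) = 0.3941 - j0.2075 A.
Step 7 — Convert to polar: |I| = 0.4454 A, ∠I = -27.8°.

I = 0.4454∠-27.8° A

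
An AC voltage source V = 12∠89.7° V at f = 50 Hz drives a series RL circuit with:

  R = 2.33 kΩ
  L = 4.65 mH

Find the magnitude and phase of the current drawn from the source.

Step 1 — Angular frequency: ω = 2π·f = 2π·50 = 314.2 rad/s.
Step 2 — Component impedances:
  R: Z = R = 2330 Ω
  L: Z = jωL = j·314.2·0.00465 = 0 + j1.461 Ω
Step 3 — Series combination: Z_total = R + L = 2330 + j1.461 Ω = 2330∠0.0° Ω.
Step 4 — Source phasor: V = 12∠89.7° V = 0.06283 + j12 V.
Step 5 — Ohm's law: I = V / Z_total = (0.06283 + j12) / (2330 + j1.461) = 3.02e-05 + j0.00515 A.
Step 6 — Convert to polar: |I| = 0.00515 A, ∠I = 89.7°.

I = 0.00515∠89.7° A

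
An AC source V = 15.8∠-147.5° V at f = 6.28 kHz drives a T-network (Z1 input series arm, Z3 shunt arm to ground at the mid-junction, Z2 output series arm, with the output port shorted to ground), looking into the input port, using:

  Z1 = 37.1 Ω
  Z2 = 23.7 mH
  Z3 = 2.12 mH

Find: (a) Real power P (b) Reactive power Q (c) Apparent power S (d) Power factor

Step 1 — Angular frequency: ω = 2π·f = 2π·6280 = 3.946e+04 rad/s.
Step 2 — Component impedances:
  Z1: Z = R = 37.1 Ω
  Z2: Z = jωL = j·3.946e+04·0.0237 = 0 + j935.2 Ω
  Z3: Z = jωL = j·3.946e+04·0.00212 = 0 + j83.65 Ω
Step 3 — With the output port shorted to ground, the output series arm Z2 runs from the junction to ground; the shunt arm Z3 also runs from the junction to ground. They appear in parallel: Z3 || Z2 = 0 + j76.78 Ω.
Step 4 — Series with input arm Z1: Z_in = Z1 + (Z3 || Z2) = 37.1 + j76.78 Ω = 85.28∠64.2° Ω.
Step 5 — Source phasor: V = 15.8∠-147.5° V = -13.33 - j8.489 V.
Step 6 — Current: I = V / Z = -0.1576 + j0.09739 A = 0.1853∠148.3° A.
Step 7 — Complex power: S = V·I* = 1.274 + j2.636 VA.
Step 8 — Real power: P = Re(S) = 1.274 W.
Step 9 — Reactive power: Q = Im(S) = 2.636 VAR.
Step 10 — Apparent power: |S| = 2.927 VA.
Step 11 — Power factor: PF = P/|S| = 0.4351 (lagging).

(a) P = 1.274 W  (b) Q = 2.636 VAR  (c) S = 2.927 VA  (d) PF = 0.4351 (lagging)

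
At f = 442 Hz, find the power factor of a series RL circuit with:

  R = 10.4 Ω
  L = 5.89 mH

Step 1 — Angular frequency: ω = 2π·f = 2π·442 = 2777 rad/s.
Step 2 — Component impedances:
  R: Z = R = 10.4 Ω
  L: Z = jωL = j·2777·0.00589 = 0 + j16.36 Ω
Step 3 — Series combination: Z_total = R + L = 10.4 + j16.36 Ω = 19.38∠57.6° Ω.
Step 4 — Power factor: PF = cos(φ) = Re(Z)/|Z| = 10.4/19.384 = 0.5365.
Step 5 — Type: Im(Z) = 16.36 ⇒ lagging (phase φ = 57.6°).

PF = 0.5365 (lagging, φ = 57.6°)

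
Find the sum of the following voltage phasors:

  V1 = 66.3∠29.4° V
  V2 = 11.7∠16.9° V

Step 1 — Convert each phasor to rectangular form:
  V1 = 66.3·(cos(29.4°) + j·sin(29.4°)) = 57.76 + j32.55 V
  V2 = 11.7·(cos(16.9°) + j·sin(16.9°)) = 11.19 + j3.401 V
Step 2 — Sum components: V_total = 68.96 + j35.95 V.
Step 3 — Convert to polar: |V_total| = 77.76 V, ∠V_total = 27.5°.

V_total = 77.76∠27.5° V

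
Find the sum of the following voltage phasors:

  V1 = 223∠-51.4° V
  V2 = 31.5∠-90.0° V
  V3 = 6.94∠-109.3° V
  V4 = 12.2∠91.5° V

Step 1 — Convert each phasor to rectangular form:
  V1 = 223·(cos(-51.4°) + j·sin(-51.4°)) = 139.1 - j174.3 V
  V2 = 31.5·(cos(-90.0°) + j·sin(-90.0°)) = 0 - j31.5 V
  V3 = 6.94·(cos(-109.3°) + j·sin(-109.3°)) = -2.294 - j6.55 V
  V4 = 12.2·(cos(91.5°) + j·sin(91.5°)) = -0.3194 + j12.2 V
Step 2 — Sum components: V_total = 136.5 - j200.1 V.
Step 3 — Convert to polar: |V_total| = 242.3 V, ∠V_total = -55.7°.

V_total = 242.3∠-55.7° V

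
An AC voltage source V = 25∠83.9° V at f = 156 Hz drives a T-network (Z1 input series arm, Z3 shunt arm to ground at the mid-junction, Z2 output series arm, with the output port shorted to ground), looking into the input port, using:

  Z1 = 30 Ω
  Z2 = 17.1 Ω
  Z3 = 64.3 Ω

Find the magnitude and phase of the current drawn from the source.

Step 1 — Angular frequency: ω = 2π·f = 2π·156 = 980.2 rad/s.
Step 2 — Component impedances:
  Z1: Z = R = 30 Ω
  Z2: Z = R = 17.1 Ω
  Z3: Z = R = 64.3 Ω
Step 3 — With the output port shorted to ground, the output series arm Z2 runs from the junction to ground; the shunt arm Z3 also runs from the junction to ground. They appear in parallel: Z3 || Z2 = 13.51 Ω.
Step 4 — Series with input arm Z1: Z_in = Z1 + (Z3 || Z2) = 43.51 Ω = 43.51∠0.0° Ω.
Step 5 — Source phasor: V = 25∠83.9° V = 2.657 + j24.86 V.
Step 6 — Ohm's law: I = V / Z_total = (2.657 + j24.86) / (43.51) = 0.06106 + j0.5714 A.
Step 7 — Convert to polar: |I| = 0.5746 A, ∠I = 83.9°.

I = 0.5746∠83.9° A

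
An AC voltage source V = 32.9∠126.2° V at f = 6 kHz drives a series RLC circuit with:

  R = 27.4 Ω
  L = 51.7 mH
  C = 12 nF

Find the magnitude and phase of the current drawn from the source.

Step 1 — Angular frequency: ω = 2π·f = 2π·6000 = 3.77e+04 rad/s.
Step 2 — Component impedances:
  R: Z = R = 27.4 Ω
  L: Z = jωL = j·3.77e+04·0.0517 = 0 + j1949 Ω
  C: Z = 1/(jωC) = -j/(ω·C) = 0 - j2210 Ω
Step 3 — Series combination: Z_total = R + L + C = 27.4 - j261.4 Ω = 262.9∠-84.0° Ω.
Step 4 — Source phasor: V = 32.9∠126.2° V = -19.43 + j26.55 V.
Step 5 — Ohm's law: I = V / Z_total = (-19.43 + j26.55) / (27.4 - j261.4) = -0.1081 - j0.06299 A.
Step 6 — Convert to polar: |I| = 0.1252 A, ∠I = -149.8°.

I = 0.1252∠-149.8° A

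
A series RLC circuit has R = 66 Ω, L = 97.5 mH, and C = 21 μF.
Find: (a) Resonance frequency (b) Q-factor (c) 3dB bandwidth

Step 1 — Resonance: ω₀ = 1/√(LC) = 1/√(0.0975·2.1e-05) = 698.9 rad/s.
Step 2 — f₀ = ω₀/(2π) = 111.2 Hz.
Step 3 — Series Q: Q = ω₀L/R = 698.9·0.0975/66 = 1.032.
Step 4 — Bandwidth: Δω = ω₀/Q = 676.9 rad/s; BW = Δω/(2π) = 107.7 Hz.

(a) f₀ = 111.2 Hz  (b) Q = 1.032  (c) BW = 107.7 Hz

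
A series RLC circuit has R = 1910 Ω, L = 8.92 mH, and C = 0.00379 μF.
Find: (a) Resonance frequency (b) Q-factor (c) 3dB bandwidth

Step 1 — Resonance: ω₀ = 1/√(LC) = 1/√(0.00892·3.79e-09) = 1.72e+05 rad/s.
Step 2 — f₀ = ω₀/(2π) = 2.737e+04 Hz.
Step 3 — Series Q: Q = ω₀L/R = 1.72e+05·0.00892/1910 = 0.8032.
Step 4 — Bandwidth: Δω = ω₀/Q = 2.141e+05 rad/s; BW = Δω/(2π) = 3.408e+04 Hz.

(a) f₀ = 2.737e+04 Hz  (b) Q = 0.8032  (c) BW = 3.408e+04 Hz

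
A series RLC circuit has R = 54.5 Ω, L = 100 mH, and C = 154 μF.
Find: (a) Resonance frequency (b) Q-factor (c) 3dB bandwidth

Step 1 — Resonance: ω₀ = 1/√(LC) = 1/√(0.1·0.000154) = 254.8 rad/s.
Step 2 — f₀ = ω₀/(2π) = 40.56 Hz.
Step 3 — Series Q: Q = ω₀L/R = 254.8·0.1/54.5 = 0.4676.
Step 4 — Bandwidth: Δω = ω₀/Q = 545 rad/s; BW = Δω/(2π) = 86.74 Hz.

(a) f₀ = 40.56 Hz  (b) Q = 0.4676  (c) BW = 86.74 Hz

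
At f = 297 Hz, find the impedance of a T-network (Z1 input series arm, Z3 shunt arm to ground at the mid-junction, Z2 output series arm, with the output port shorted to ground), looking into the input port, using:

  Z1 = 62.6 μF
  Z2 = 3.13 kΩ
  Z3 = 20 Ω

Step 1 — Angular frequency: ω = 2π·f = 2π·297 = 1866 rad/s.
Step 2 — Component impedances:
  Z1: Z = 1/(jωC) = -j/(ω·C) = 0 - j8.56 Ω
  Z2: Z = R = 3130 Ω
  Z3: Z = R = 20 Ω
Step 3 — With the output port shorted to ground, the output series arm Z2 runs from the junction to ground; the shunt arm Z3 also runs from the junction to ground. They appear in parallel: Z3 || Z2 = 19.87 Ω.
Step 4 — Series with input arm Z1: Z_in = Z1 + (Z3 || Z2) = 19.87 - j8.56 Ω = 21.64∠-23.3° Ω.

Z = 19.87 - j8.56 Ω = 21.64∠-23.3° Ω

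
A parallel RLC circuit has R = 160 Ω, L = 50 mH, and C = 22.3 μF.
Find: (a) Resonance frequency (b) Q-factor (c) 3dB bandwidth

Step 1 — Resonance: ω₀ = 1/√(LC) = 1/√(0.05·2.23e-05) = 947 rad/s.
Step 2 — f₀ = ω₀/(2π) = 150.7 Hz.
Step 3 — Parallel Q: Q = R/(ω₀L) = 160/(947·0.05) = 3.379.
Step 4 — Bandwidth: Δω = ω₀/Q = 280.3 rad/s; BW = Δω/(2π) = 44.61 Hz.

(a) f₀ = 150.7 Hz  (b) Q = 3.379  (c) BW = 44.61 Hz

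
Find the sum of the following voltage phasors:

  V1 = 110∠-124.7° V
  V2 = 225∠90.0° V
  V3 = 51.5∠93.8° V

Step 1 — Convert each phasor to rectangular form:
  V1 = 110·(cos(-124.7°) + j·sin(-124.7°)) = -62.62 - j90.44 V
  V2 = 225·(cos(90.0°) + j·sin(90.0°)) = 0 + j225 V
  V3 = 51.5·(cos(93.8°) + j·sin(93.8°)) = -3.413 + j51.39 V
Step 2 — Sum components: V_total = -66.03 + j186 V.
Step 3 — Convert to polar: |V_total| = 197.3 V, ∠V_total = 109.6°.

V_total = 197.3∠109.6° V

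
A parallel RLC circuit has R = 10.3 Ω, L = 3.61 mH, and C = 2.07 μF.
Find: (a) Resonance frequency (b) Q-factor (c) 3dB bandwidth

Step 1 — Resonance: ω₀ = 1/√(LC) = 1/√(0.00361·2.07e-06) = 1.157e+04 rad/s.
Step 2 — f₀ = ω₀/(2π) = 1841 Hz.
Step 3 — Parallel Q: Q = R/(ω₀L) = 10.3/(1.157e+04·0.00361) = 0.2466.
Step 4 — Bandwidth: Δω = ω₀/Q = 4.69e+04 rad/s; BW = Δω/(2π) = 7465 Hz.

(a) f₀ = 1841 Hz  (b) Q = 0.2466  (c) BW = 7465 Hz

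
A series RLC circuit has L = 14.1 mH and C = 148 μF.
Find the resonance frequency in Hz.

Step 1 — Resonance condition Im(Z)=0 gives ω₀ = 1/√(LC).
Step 2 — ω₀ = 1/√(0.0141·0.000148) = 692.2 rad/s.
Step 3 — f₀ = ω₀/(2π) = 110.2 Hz.

f₀ = 110.2 Hz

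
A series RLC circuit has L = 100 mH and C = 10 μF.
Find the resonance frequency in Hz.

Step 1 — Resonance condition Im(Z)=0 gives ω₀ = 1/√(LC).
Step 2 — ω₀ = 1/√(0.1·1e-05) = 1000 rad/s.
Step 3 — f₀ = ω₀/(2π) = 159.2 Hz.

f₀ = 159.2 Hz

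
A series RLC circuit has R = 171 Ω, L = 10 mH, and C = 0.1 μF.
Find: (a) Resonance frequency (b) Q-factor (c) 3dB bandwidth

Step 1 — Resonance: ω₀ = 1/√(LC) = 1/√(0.01·1e-07) = 3.162e+04 rad/s.
Step 2 — f₀ = ω₀/(2π) = 5033 Hz.
Step 3 — Series Q: Q = ω₀L/R = 3.162e+04·0.01/171 = 1.849.
Step 4 — Bandwidth: Δω = ω₀/Q = 1.71e+04 rad/s; BW = Δω/(2π) = 2722 Hz.

(a) f₀ = 5033 Hz  (b) Q = 1.849  (c) BW = 2722 Hz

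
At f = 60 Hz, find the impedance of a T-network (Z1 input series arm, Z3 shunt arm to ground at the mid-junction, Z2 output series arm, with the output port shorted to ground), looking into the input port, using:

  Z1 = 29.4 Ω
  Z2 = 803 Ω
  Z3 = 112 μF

Step 1 — Angular frequency: ω = 2π·f = 2π·60 = 377 rad/s.
Step 2 — Component impedances:
  Z1: Z = R = 29.4 Ω
  Z2: Z = R = 803 Ω
  Z3: Z = 1/(jωC) = -j/(ω·C) = 0 - j23.68 Ω
Step 3 — With the output port shorted to ground, the output series arm Z2 runs from the junction to ground; the shunt arm Z3 also runs from the junction to ground. They appear in parallel: Z3 || Z2 = 0.6979 - j23.66 Ω.
Step 4 — Series with input arm Z1: Z_in = Z1 + (Z3 || Z2) = 30.1 - j23.66 Ω = 38.29∠-38.2° Ω.

Z = 30.1 - j23.66 Ω = 38.29∠-38.2° Ω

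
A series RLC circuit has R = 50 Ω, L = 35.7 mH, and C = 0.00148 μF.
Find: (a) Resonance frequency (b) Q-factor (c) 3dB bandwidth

Step 1 — Resonance condition Im(Z)=0 gives ω₀ = 1/√(LC).
Step 2 — ω₀ = 1/√(0.0357·1.48e-09) = 1.376e+05 rad/s.
Step 3 — f₀ = ω₀/(2π) = 2.19e+04 Hz.
Step 4 — Series Q: Q = ω₀L/R = 1.376e+05·0.0357/50 = 98.23.
Step 5 — 3dB bandwidth: Δω = ω₀/Q = 1401 rad/s; BW = Δω/(2π) = 222.9 Hz.

(a) f₀ = 2.19e+04 Hz  (b) Q = 98.23  (c) BW = 222.9 Hz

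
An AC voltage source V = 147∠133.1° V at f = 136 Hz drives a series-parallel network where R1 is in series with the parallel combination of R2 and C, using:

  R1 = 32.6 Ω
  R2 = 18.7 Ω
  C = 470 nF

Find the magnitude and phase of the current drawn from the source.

Step 1 — Angular frequency: ω = 2π·f = 2π·136 = 854.5 rad/s.
Step 2 — Component impedances:
  R1: Z = R = 32.6 Ω
  R2: Z = R = 18.7 Ω
  C: Z = 1/(jωC) = -j/(ω·C) = 0 - j2490 Ω
Step 3 — Parallel branch: R2 || C = 1/(1/R2 + 1/C) = 18.7 - j0.1404 Ω.
Step 4 — Series with R1: Z_total = R1 + (R2 || C) = 51.3 - j0.1404 Ω = 51.3∠-0.2° Ω.
Step 5 — Source phasor: V = 147∠133.1° V = -100.4 + j107.3 V.
Step 6 — Ohm's law: I = V / Z_total = (-100.4 + j107.3) / (51.3 - j0.1404) = -1.964 + j2.087 A.
Step 7 — Convert to polar: |I| = 2.866 A, ∠I = 133.3°.

I = 2.866∠133.3° A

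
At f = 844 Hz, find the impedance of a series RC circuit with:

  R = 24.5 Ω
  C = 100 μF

Step 1 — Angular frequency: ω = 2π·f = 2π·844 = 5303 rad/s.
Step 2 — Component impedances:
  R: Z = R = 24.5 Ω
  C: Z = 1/(jωC) = -j/(ω·C) = 0 - j1.886 Ω
Step 3 — Series combination: Z_total = R + C = 24.5 - j1.886 Ω = 24.57∠-4.4° Ω.

Z = 24.5 - j1.886 Ω = 24.57∠-4.4° Ω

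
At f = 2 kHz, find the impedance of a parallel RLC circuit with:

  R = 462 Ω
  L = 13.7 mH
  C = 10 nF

Step 1 — Angular frequency: ω = 2π·f = 2π·2000 = 1.257e+04 rad/s.
Step 2 — Component impedances:
  R: Z = R = 462 Ω
  L: Z = jωL = j·1.257e+04·0.0137 = 0 + j172.2 Ω
  C: Z = 1/(jωC) = -j/(ω·C) = 0 - j7958 Ω
Step 3 — Parallel combination: 1/Z_total = 1/R + 1/L + 1/C; Z_total = 58.53 + j153.7 Ω = 164.4∠69.1° Ω.

Z = 58.53 + j153.7 Ω = 164.4∠69.1° Ω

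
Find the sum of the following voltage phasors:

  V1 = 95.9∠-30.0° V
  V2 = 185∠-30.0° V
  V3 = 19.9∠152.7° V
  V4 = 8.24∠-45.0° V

Step 1 — Convert each phasor to rectangular form:
  V1 = 95.9·(cos(-30.0°) + j·sin(-30.0°)) = 83.05 - j47.95 V
  V2 = 185·(cos(-30.0°) + j·sin(-30.0°)) = 160.2 - j92.5 V
  V3 = 19.9·(cos(152.7°) + j·sin(152.7°)) = -17.68 + j9.127 V
  V4 = 8.24·(cos(-45.0°) + j·sin(-45.0°)) = 5.827 - j5.827 V
Step 2 — Sum components: V_total = 231.4 - j137.1 V.
Step 3 — Convert to polar: |V_total| = 269 V, ∠V_total = -30.7°.

V_total = 269∠-30.7° V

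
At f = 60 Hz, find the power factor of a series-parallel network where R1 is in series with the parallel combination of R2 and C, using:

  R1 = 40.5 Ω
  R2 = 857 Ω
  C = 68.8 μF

Step 1 — Angular frequency: ω = 2π·f = 2π·60 = 377 rad/s.
Step 2 — Component impedances:
  R1: Z = R = 40.5 Ω
  R2: Z = R = 857 Ω
  C: Z = 1/(jωC) = -j/(ω·C) = 0 - j38.55 Ω
Step 3 — Parallel branch: R2 || C = 1/(1/R2 + 1/C) = 1.731 - j38.48 Ω.
Step 4 — Series with R1: Z_total = R1 + (R2 || C) = 42.23 - j38.48 Ω = 57.13∠-42.3° Ω.
Step 5 — Power factor: PF = cos(φ) = Re(Z)/|Z| = 42.23/57.13 = 0.7392.
Step 6 — Type: Im(Z) = -38.48 ⇒ leading (phase φ = -42.3°).

PF = 0.7392 (leading, φ = -42.3°)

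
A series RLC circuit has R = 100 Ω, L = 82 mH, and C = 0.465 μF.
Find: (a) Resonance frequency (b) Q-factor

Step 1 — Resonance condition Im(Z)=0 gives ω₀ = 1/√(LC).
Step 2 — ω₀ = 1/√(0.082·4.65e-07) = 5121 rad/s.
Step 3 — f₀ = ω₀/(2π) = 815.1 Hz.
Step 4 — Series Q: Q = ω₀L/R = 5121·0.082/100 = 4.199.

(a) f₀ = 815.1 Hz  (b) Q = 4.199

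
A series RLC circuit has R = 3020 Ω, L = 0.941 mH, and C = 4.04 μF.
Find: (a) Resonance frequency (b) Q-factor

Step 1 — Resonance condition Im(Z)=0 gives ω₀ = 1/√(LC).
Step 2 — ω₀ = 1/√(0.000941·4.04e-06) = 1.622e+04 rad/s.
Step 3 — f₀ = ω₀/(2π) = 2581 Hz.
Step 4 — Series Q: Q = ω₀L/R = 1.622e+04·0.000941/3020 = 0.005054.

(a) f₀ = 2581 Hz  (b) Q = 0.005054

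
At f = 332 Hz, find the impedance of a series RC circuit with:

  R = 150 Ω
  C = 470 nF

Step 1 — Angular frequency: ω = 2π·f = 2π·332 = 2086 rad/s.
Step 2 — Component impedances:
  R: Z = R = 150 Ω
  C: Z = 1/(jωC) = -j/(ω·C) = 0 - j1020 Ω
Step 3 — Series combination: Z_total = R + C = 150 - j1020 Ω = 1031∠-81.6° Ω.

Z = 150 - j1020 Ω = 1031∠-81.6° Ω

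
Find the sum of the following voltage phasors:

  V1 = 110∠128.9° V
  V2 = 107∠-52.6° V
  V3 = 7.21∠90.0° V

Step 1 — Convert each phasor to rectangular form:
  V1 = 110·(cos(128.9°) + j·sin(128.9°)) = -69.08 + j85.61 V
  V2 = 107·(cos(-52.6°) + j·sin(-52.6°)) = 64.99 - j85 V
  V3 = 7.21·(cos(90.0°) + j·sin(90.0°)) = 0 + j7.21 V
Step 2 — Sum components: V_total = -4.087 + j7.814 V.
Step 3 — Convert to polar: |V_total| = 8.818 V, ∠V_total = 117.6°.

V_total = 8.818∠117.6° V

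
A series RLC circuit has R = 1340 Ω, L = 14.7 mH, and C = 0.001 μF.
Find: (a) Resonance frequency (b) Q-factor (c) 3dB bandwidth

Step 1 — Resonance condition Im(Z)=0 gives ω₀ = 1/√(LC).
Step 2 — ω₀ = 1/√(0.0147·1e-09) = 2.608e+05 rad/s.
Step 3 — f₀ = ω₀/(2π) = 4.151e+04 Hz.
Step 4 — Series Q: Q = ω₀L/R = 2.608e+05·0.0147/1340 = 2.861.
Step 5 — 3dB bandwidth: Δω = ω₀/Q = 9.116e+04 rad/s; BW = Δω/(2π) = 1.451e+04 Hz.

(a) f₀ = 4.151e+04 Hz  (b) Q = 2.861  (c) BW = 1.451e+04 Hz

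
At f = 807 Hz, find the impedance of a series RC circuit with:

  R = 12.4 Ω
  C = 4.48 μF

Step 1 — Angular frequency: ω = 2π·f = 2π·807 = 5071 rad/s.
Step 2 — Component impedances:
  R: Z = R = 12.4 Ω
  C: Z = 1/(jωC) = -j/(ω·C) = 0 - j44.02 Ω
Step 3 — Series combination: Z_total = R + C = 12.4 - j44.02 Ω = 45.73∠-74.3° Ω.

Z = 12.4 - j44.02 Ω = 45.73∠-74.3° Ω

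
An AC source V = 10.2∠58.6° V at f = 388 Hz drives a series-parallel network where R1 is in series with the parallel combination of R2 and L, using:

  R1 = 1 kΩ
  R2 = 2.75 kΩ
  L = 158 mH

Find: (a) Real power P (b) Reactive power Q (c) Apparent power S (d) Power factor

Step 1 — Angular frequency: ω = 2π·f = 2π·388 = 2438 rad/s.
Step 2 — Component impedances:
  R1: Z = R = 1000 Ω
  R2: Z = R = 2750 Ω
  L: Z = jωL = j·2438·0.158 = 0 + j385.2 Ω
Step 3 — Parallel branch: R2 || L = 1/(1/R2 + 1/L) = 52.91 + j377.8 Ω.
Step 4 — Series with R1: Z_total = R1 + (R2 || L) = 1053 + j377.8 Ω = 1119∠19.7° Ω.
Step 5 — Source phasor: V = 10.2∠58.6° V = 5.314 + j8.706 V.
Step 6 — Current: I = V / Z = 0.0071 + j0.005721 A = 0.009118∠38.9° A.
Step 7 — Complex power: S = V·I* = 0.08754 + j0.03141 VA.
Step 8 — Real power: P = Re(S) = 0.08754 W.
Step 9 — Reactive power: Q = Im(S) = 0.03141 VAR.
Step 10 — Apparent power: |S| = 0.09301 VA.
Step 11 — Power factor: PF = P/|S| = 0.9413 (lagging).

(a) P = 0.08754 W  (b) Q = 0.03141 VAR  (c) S = 0.09301 VA  (d) PF = 0.9413 (lagging)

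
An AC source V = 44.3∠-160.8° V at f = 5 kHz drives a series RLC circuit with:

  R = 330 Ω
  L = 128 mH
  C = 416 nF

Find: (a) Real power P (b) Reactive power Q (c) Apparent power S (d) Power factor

Step 1 — Angular frequency: ω = 2π·f = 2π·5000 = 3.142e+04 rad/s.
Step 2 — Component impedances:
  R: Z = R = 330 Ω
  L: Z = jωL = j·3.142e+04·0.128 = 0 + j4021 Ω
  C: Z = 1/(jωC) = -j/(ω·C) = 0 - j76.52 Ω
Step 3 — Series combination: Z_total = R + L + C = 330 + j3945 Ω = 3959∠85.2° Ω.
Step 4 — Source phasor: V = 44.3∠-160.8° V = -41.84 - j14.57 V.
Step 5 — Current: I = V / Z = -0.004549 + j0.01023 A = 0.01119∠114.0° A.
Step 6 — Complex power: S = V·I* = 0.04133 + j0.494 VA.
Step 7 — Real power: P = Re(S) = 0.04133 W.
Step 8 — Reactive power: Q = Im(S) = 0.494 VAR.
Step 9 — Apparent power: |S| = 0.4958 VA.
Step 10 — Power factor: PF = P/|S| = 0.08336 (lagging).

(a) P = 0.04133 W  (b) Q = 0.494 VAR  (c) S = 0.4958 VA  (d) PF = 0.08336 (lagging)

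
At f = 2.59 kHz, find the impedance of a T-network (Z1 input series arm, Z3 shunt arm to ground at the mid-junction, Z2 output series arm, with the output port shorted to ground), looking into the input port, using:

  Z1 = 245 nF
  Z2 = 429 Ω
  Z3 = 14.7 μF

Step 1 — Angular frequency: ω = 2π·f = 2π·2590 = 1.627e+04 rad/s.
Step 2 — Component impedances:
  Z1: Z = 1/(jωC) = -j/(ω·C) = 0 - j250.8 Ω
  Z2: Z = R = 429 Ω
  Z3: Z = 1/(jωC) = -j/(ω·C) = 0 - j4.18 Ω
Step 3 — With the output port shorted to ground, the output series arm Z2 runs from the junction to ground; the shunt arm Z3 also runs from the junction to ground. They appear in parallel: Z3 || Z2 = 0.04073 - j4.18 Ω.
Step 4 — Series with input arm Z1: Z_in = Z1 + (Z3 || Z2) = 0.04073 - j255 Ω = 255∠-90.0° Ω.

Z = 0.04073 - j255 Ω = 255∠-90.0° Ω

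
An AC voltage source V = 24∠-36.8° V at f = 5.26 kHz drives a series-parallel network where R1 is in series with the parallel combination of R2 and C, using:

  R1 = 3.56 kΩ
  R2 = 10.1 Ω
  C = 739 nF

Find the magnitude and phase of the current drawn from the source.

Step 1 — Angular frequency: ω = 2π·f = 2π·5260 = 3.305e+04 rad/s.
Step 2 — Component impedances:
  R1: Z = R = 3560 Ω
  R2: Z = R = 10.1 Ω
  C: Z = 1/(jωC) = -j/(ω·C) = 0 - j40.94 Ω
Step 3 — Parallel branch: R2 || C = 1/(1/R2 + 1/C) = 9.521 - j2.349 Ω.
Step 4 — Series with R1: Z_total = R1 + (R2 || C) = 3570 - j2.349 Ω = 3570∠-0.0° Ω.
Step 5 — Source phasor: V = 24∠-36.8° V = 19.22 - j14.38 V.
Step 6 — Ohm's law: I = V / Z_total = (19.22 - j14.38) / (3570 - j2.349) = 0.005386 - j0.004024 A.
Step 7 — Convert to polar: |I| = 0.006724 A, ∠I = -36.8°.

I = 0.006724∠-36.8° A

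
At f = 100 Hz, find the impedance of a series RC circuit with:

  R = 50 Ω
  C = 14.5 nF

Step 1 — Angular frequency: ω = 2π·f = 2π·100 = 628.3 rad/s.
Step 2 — Component impedances:
  R: Z = R = 50 Ω
  C: Z = 1/(jωC) = -j/(ω·C) = 0 - j1.098e+05 Ω
Step 3 — Series combination: Z_total = R + C = 50 - j1.098e+05 Ω = 1.098e+05∠-90.0° Ω.

Z = 50 - j1.098e+05 Ω = 1.098e+05∠-90.0° Ω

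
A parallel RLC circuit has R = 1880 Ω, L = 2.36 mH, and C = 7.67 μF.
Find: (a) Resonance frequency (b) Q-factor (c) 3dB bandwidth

Step 1 — Resonance: ω₀ = 1/√(LC) = 1/√(0.00236·7.67e-06) = 7433 rad/s.
Step 2 — f₀ = ω₀/(2π) = 1183 Hz.
Step 3 — Parallel Q: Q = R/(ω₀L) = 1880/(7433·0.00236) = 107.2.
Step 4 — Bandwidth: Δω = ω₀/Q = 69.35 rad/s; BW = Δω/(2π) = 11.04 Hz.

(a) f₀ = 1183 Hz  (b) Q = 107.2  (c) BW = 11.04 Hz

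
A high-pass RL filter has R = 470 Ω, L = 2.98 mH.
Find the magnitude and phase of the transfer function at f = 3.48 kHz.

Step 1 — Angular frequency: ω = 2π·3480 = 2.187e+04 rad/s.
Step 2 — Transfer function: H(jω) = jωL/(R + jωL).
Step 3 — Numerator jωL = j·65.16; denominator R + jωL = 470 + j65.16.
Step 4 — H = 0.01886 + j0.136.
Step 5 — Magnitude: |H| = 0.1373 (-17.2 dB); phase: φ = 82.1°.

|H| = 0.1373 (-17.2 dB), φ = 82.1°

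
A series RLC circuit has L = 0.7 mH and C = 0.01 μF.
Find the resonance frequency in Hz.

Step 1 — Resonance condition Im(Z)=0 gives ω₀ = 1/√(LC).
Step 2 — ω₀ = 1/√(0.0007·1e-08) = 3.78e+05 rad/s.
Step 3 — f₀ = ω₀/(2π) = 6.015e+04 Hz.

f₀ = 6.015e+04 Hz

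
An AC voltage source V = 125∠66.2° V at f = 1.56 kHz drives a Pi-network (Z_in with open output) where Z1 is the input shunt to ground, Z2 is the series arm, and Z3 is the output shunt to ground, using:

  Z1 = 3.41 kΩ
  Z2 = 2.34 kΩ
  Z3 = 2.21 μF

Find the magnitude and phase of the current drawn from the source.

Step 1 — Angular frequency: ω = 2π·f = 2π·1560 = 9802 rad/s.
Step 2 — Component impedances:
  Z1: Z = R = 3410 Ω
  Z2: Z = R = 2340 Ω
  Z3: Z = 1/(jωC) = -j/(ω·C) = 0 - j46.16 Ω
Step 3 — With open output, the series arm Z2 and the output shunt Z3 appear in series to ground: Z2 + Z3 = 2340 - j46.16 Ω.
Step 4 — Parallel with input shunt Z1: Z_in = Z1 || (Z2 + Z3) = 1388 - j16.23 Ω = 1388∠-0.7° Ω.
Step 5 — Source phasor: V = 125∠66.2° V = 50.44 + j114.4 V.
Step 6 — Ohm's law: I = V / Z_total = (50.44 + j114.4) / (1388 - j16.23) = 0.03538 + j0.08282 A.
Step 7 — Convert to polar: |I| = 0.09006 A, ∠I = 66.9°.

I = 0.09006∠66.9° A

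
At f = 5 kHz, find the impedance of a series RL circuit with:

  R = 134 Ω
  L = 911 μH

Step 1 — Angular frequency: ω = 2π·f = 2π·5000 = 3.142e+04 rad/s.
Step 2 — Component impedances:
  R: Z = R = 134 Ω
  L: Z = jωL = j·3.142e+04·0.000911 = 0 + j28.62 Ω
Step 3 — Series combination: Z_total = R + L = 134 + j28.62 Ω = 137∠12.1° Ω.

Z = 134 + j28.62 Ω = 137∠12.1° Ω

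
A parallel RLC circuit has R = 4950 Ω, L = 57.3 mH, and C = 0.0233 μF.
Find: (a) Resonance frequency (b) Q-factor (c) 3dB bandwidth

Step 1 — Resonance: ω₀ = 1/√(LC) = 1/√(0.0573·2.33e-08) = 2.737e+04 rad/s.
Step 2 — f₀ = ω₀/(2π) = 4356 Hz.
Step 3 — Parallel Q: Q = R/(ω₀L) = 4950/(2.737e+04·0.0573) = 3.157.
Step 4 — Bandwidth: Δω = ω₀/Q = 8670 rad/s; BW = Δω/(2π) = 1380 Hz.

(a) f₀ = 4356 Hz  (b) Q = 3.157  (c) BW = 1380 Hz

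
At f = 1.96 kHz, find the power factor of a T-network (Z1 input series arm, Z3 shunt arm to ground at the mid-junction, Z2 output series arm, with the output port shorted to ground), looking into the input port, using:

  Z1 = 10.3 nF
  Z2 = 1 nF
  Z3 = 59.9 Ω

Step 1 — Angular frequency: ω = 2π·f = 2π·1960 = 1.232e+04 rad/s.
Step 2 — Component impedances:
  Z1: Z = 1/(jωC) = -j/(ω·C) = 0 - j7884 Ω
  Z2: Z = 1/(jωC) = -j/(ω·C) = 0 - j8.12e+04 Ω
  Z3: Z = R = 59.9 Ω
Step 3 — With the output port shorted to ground, the output series arm Z2 runs from the junction to ground; the shunt arm Z3 also runs from the junction to ground. They appear in parallel: Z3 || Z2 = 59.9 - j0.04419 Ω.
Step 4 — Series with input arm Z1: Z_in = Z1 + (Z3 || Z2) = 59.9 - j7884 Ω = 7884∠-89.6° Ω.
Step 5 — Power factor: PF = cos(φ) = Re(Z)/|Z| = 59.9/7884 = 0.007598.
Step 6 — Type: Im(Z) = -7884 ⇒ leading (phase φ = -89.6°).

PF = 0.007598 (leading, φ = -89.6°)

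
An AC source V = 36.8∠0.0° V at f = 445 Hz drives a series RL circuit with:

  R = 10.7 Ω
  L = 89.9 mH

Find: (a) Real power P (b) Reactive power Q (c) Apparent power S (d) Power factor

Step 1 — Angular frequency: ω = 2π·f = 2π·445 = 2796 rad/s.
Step 2 — Component impedances:
  R: Z = R = 10.7 Ω
  L: Z = jωL = j·2796·0.0899 = 0 + j251.4 Ω
Step 3 — Series combination: Z_total = R + L = 10.7 + j251.4 Ω = 251.6∠87.6° Ω.
Step 4 — Source phasor: V = 36.8∠0.0° V = 36.8 V.
Step 5 — Current: I = V / Z = 0.006221 - j0.1461 A = 0.1463∠-87.6° A.
Step 6 — Complex power: S = V·I* = 0.2289 + j5.378 VA.
Step 7 — Real power: P = Re(S) = 0.2289 W.
Step 8 — Reactive power: Q = Im(S) = 5.378 VAR.
Step 9 — Apparent power: |S| = 5.383 VA.
Step 10 — Power factor: PF = P/|S| = 0.04253 (lagging).

(a) P = 0.2289 W  (b) Q = 5.378 VAR  (c) S = 5.383 VA  (d) PF = 0.04253 (lagging)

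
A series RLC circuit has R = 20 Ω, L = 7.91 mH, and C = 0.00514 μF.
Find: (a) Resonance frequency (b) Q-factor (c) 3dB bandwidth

Step 1 — Resonance condition Im(Z)=0 gives ω₀ = 1/√(LC).
Step 2 — ω₀ = 1/√(0.00791·5.14e-09) = 1.568e+05 rad/s.
Step 3 — f₀ = ω₀/(2π) = 2.496e+04 Hz.
Step 4 — Series Q: Q = ω₀L/R = 1.568e+05·0.00791/20 = 62.03.
Step 5 — 3dB bandwidth: Δω = ω₀/Q = 2528 rad/s; BW = Δω/(2π) = 402.4 Hz.

(a) f₀ = 2.496e+04 Hz  (b) Q = 62.03  (c) BW = 402.4 Hz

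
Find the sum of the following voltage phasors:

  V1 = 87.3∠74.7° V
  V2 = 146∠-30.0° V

Step 1 — Convert each phasor to rectangular form:
  V1 = 87.3·(cos(74.7°) + j·sin(74.7°)) = 23.04 + j84.21 V
  V2 = 146·(cos(-30.0°) + j·sin(-30.0°)) = 126.4 - j73 V
Step 2 — Sum components: V_total = 149.5 + j11.21 V.
Step 3 — Convert to polar: |V_total| = 149.9 V, ∠V_total = 4.3°.

V_total = 149.9∠4.3° V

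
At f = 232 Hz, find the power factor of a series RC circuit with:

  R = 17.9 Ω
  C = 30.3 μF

Step 1 — Angular frequency: ω = 2π·f = 2π·232 = 1458 rad/s.
Step 2 — Component impedances:
  R: Z = R = 17.9 Ω
  C: Z = 1/(jωC) = -j/(ω·C) = 0 - j22.64 Ω
Step 3 — Series combination: Z_total = R + C = 17.9 - j22.64 Ω = 28.86∠-51.7° Ω.
Step 4 — Power factor: PF = cos(φ) = Re(Z)/|Z| = 17.9/28.86 = 0.6202.
Step 5 — Type: Im(Z) = -22.64 ⇒ leading (phase φ = -51.7°).

PF = 0.6202 (leading, φ = -51.7°)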